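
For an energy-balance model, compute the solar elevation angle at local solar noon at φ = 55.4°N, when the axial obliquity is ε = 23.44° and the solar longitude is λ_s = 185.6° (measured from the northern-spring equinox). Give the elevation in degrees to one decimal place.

Solar declination: sin δ = sin ε · sin λ_s = sin 23.44° × sin 185.6° = -0.03882, so δ = -2.225°.
At local noon the hour angle is zero, so the zenith angle equals |φ − δ| = |+55.4° − (-2.225°)| = 57.625°.
Elevation = 90° − 57.625° = 32.4°.

32.4°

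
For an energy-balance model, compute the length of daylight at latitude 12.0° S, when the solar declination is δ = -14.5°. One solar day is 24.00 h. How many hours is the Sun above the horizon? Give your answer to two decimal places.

12.42 h

cos H₀ = −tan φ · tan δ = −tan(-12.0°) × tan(-14.500°) = -0.0550, so H₀ = 1.6258 rad = 93.15°.
Daylight = 2H₀/(2π) × 24.00 h = (1.6258/π) × 24.00 = 12.42 h.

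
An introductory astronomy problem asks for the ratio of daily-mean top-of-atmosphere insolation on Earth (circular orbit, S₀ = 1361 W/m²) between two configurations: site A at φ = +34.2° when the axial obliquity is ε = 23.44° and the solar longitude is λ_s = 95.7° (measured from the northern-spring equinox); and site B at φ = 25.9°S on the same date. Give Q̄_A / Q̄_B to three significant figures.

— Configuration A (φ=+34.2°):
Solar declination: sin δ = sin ε · sin λ_s = sin 23.44° × sin 95.7° = 0.39582, so δ = +23.317°.
cos H₀ = −tan(+34.2°) tan(+23.317°) = -0.2929, H₀ = 1.8681 rad.
Bracket: H₀ sin φ sin δ + cos φ cos δ sin H₀ = 1.8681×0.56208×0.39582 + 0.82708×0.91833×0.95614 = 0.415620 + 0.726219 = 1.141839.
Q̄ = (S₀/π) × [bracket] = (1361/π) × 1.141839 = 494.67 W/m².
— Configuration B (φ=-25.9°):
cos H₀ = −tan(-25.9°) tan(+23.317°) = 0.2093, H₀ = 1.3599 rad.
Bracket: H₀ sin φ sin δ + cos φ cos δ sin H₀ = 1.3599×-0.43680×0.39582 + 0.89956×0.91833×0.97785 = -0.235119 + 0.807795 = 0.572676.
Q̄ = (S₀/π) × [bracket] = (1361/π) × 0.572676 = 248.09 W/m².
Ratio Q̄_A / Q̄_B = 494.67 / 248.09 = 1.994.

Q̄_A / Q̄_B ≈ 1.99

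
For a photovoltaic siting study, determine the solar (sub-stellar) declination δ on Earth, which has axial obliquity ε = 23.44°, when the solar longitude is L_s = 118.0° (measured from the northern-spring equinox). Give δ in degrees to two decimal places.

sin δ = sin ε · sin L_s = sin 23.44° × sin 118.0° = 0.351226.
δ = arcsin(0.351226) = +20.56°.

δ = +20.56°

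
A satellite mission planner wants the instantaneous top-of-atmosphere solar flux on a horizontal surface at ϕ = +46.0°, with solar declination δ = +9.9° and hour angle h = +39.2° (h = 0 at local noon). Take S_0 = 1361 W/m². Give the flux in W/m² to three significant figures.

cos θ_z = sin ϕ sin δ + cos ϕ cos δ cos h = 0.123675 + 0.530306 = 0.653981.
Flux = S_0 · cos θ_z = 1361 × 0.653981 = 890.1 W/m².

890 W/m²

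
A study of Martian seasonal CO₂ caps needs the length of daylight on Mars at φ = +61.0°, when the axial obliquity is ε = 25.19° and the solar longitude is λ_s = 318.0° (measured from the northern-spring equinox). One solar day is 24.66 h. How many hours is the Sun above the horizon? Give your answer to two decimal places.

Solar declination: sin δ = sin ε · sin λ_s = sin 25.19° × sin 318.0° = -0.28480, so δ = -16.547°.
cos H₀ = −tan φ · tan δ = −tan(+61.0°) × tan(-16.547°) = 0.5360, so H₀ = 1.0051 rad = 57.59°.
Daylight = 2H₀/(2π) × 24.66 h = (1.0051/π) × 24.66 = 7.89 h.

7.89 h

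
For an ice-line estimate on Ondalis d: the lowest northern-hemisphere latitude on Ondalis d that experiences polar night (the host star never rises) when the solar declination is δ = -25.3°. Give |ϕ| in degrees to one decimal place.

|ϕ| = 64.7°

Polar night requires cos h₀ = −tan ϕ tan δ ≥ 1, i.e. tan ϕ tan δ ≤ −1.
The boundary is |tan ϕ| · |tan δ| = 1, so |ϕ| = 90° − |δ| = 90° − 25.3° = 64.7° in the northern hemisphere.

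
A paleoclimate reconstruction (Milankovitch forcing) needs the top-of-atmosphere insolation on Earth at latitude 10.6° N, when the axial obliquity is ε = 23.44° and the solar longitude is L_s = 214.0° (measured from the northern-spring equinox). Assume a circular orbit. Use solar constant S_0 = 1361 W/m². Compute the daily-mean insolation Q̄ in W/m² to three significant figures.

Q̄ ≈ 388 W/m²

Solar declination: sin δ = sin ε · sin L_s = sin 23.44° × sin 214.0° = -0.22244, so δ = -12.852°.
cos h₀ = −tan(+10.6°) tan(-12.852°) = 0.0427, h₀ = 1.5281 rad.
Bracket: h₀ sin ϕ sin δ + cos ϕ cos δ sin h₀ = 1.5281×0.18395×-0.22244 + 0.98294×0.97495×0.99909 = -0.062527 + 0.957445 = 0.894918.
Q̄ = (S_0/π) × [bracket] = (1361/π) × 0.894918 = 387.7 W/m².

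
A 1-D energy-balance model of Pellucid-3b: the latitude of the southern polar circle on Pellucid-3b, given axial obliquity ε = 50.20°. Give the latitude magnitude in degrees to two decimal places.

39.80°

The polar circle is the lowest latitude that experiences at least one full rotation of continuous darkness at the northern-summer solstice; it lies at |ϕ| = 90° − ε = 90° − 50.20° = 39.80°.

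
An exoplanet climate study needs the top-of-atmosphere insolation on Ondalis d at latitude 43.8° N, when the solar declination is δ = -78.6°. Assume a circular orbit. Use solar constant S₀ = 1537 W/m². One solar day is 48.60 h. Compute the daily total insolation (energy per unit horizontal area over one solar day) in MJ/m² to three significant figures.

0.00 MJ/m²

cos H₀ = −tan(+43.8°) tan(-78.600°) = 4.7559 ≥ 1 ⇒ polar night, H₀ = 0 and Q̄ = 0.
Daily total = Q̄ × 48.60 h × 3600 s/h = 0.00 MJ/m².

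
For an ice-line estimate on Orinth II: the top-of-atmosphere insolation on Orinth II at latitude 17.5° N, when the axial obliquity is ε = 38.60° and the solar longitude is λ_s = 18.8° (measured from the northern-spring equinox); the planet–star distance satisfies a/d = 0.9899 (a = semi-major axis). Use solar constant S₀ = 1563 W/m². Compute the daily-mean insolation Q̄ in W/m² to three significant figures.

Solar declination: sin δ = sin ε · sin λ_s = sin 38.60° × sin 18.8° = 0.20105, so δ = +11.599°.
cos H₀ = −tan(+17.5°) tan(+11.599°) = -0.0647, H₀ = 1.6356 rad.
Bracket: H₀ sin φ sin δ + cos φ cos δ sin H₀ = 1.6356×0.30071×0.20105 + 0.95372×0.97958×0.99790 = 0.098885 + 0.932283 = 1.031168.
Inverse-square distance factor (a/d)² = 0.9899² = 0.979902.
Q̄ = (S₀/π) × 0.979902 × [bracket] = (1563/π) × 0.979902 × 1.031168 = 502.7 W/m².

Q̄ ≈ 503 W/m²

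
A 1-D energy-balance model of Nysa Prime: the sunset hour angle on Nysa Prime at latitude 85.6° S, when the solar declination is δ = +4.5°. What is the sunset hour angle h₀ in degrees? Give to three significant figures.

cos h₀ = −tan ϕ · tan δ = 1.0228 ≥ 1, so the host star never rises (polar night) and h₀ = 0.

h₀ = 0.00°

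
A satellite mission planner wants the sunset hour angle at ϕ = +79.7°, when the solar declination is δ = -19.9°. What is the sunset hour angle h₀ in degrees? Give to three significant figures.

cos h₀ = −tan ϕ · tan δ = 1.9919 ≥ 1, so the Sun never rises (polar night) and h₀ = 0.

h₀ = 0.00°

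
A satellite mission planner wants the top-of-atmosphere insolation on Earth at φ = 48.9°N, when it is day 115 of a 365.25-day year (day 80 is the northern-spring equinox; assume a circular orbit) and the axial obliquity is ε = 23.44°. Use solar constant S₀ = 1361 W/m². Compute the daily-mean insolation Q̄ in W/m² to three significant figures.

Q̄ ≈ 403 W/m²

Solar longitude: λ_s = 360° × (115 − 80)/365.25 = 34.497°.
sin δ = sin 23.44° × sin 34.497° = 0.22529, so δ = +13.020°.
cos H₀ = −tan(+48.9°) tan(+13.020°) = -0.2651, H₀ = 1.8391 rad.
Bracket: H₀ sin φ sin δ + cos φ cos δ sin H₀ = 1.8391×0.75356×0.22529 + 0.65738×0.97429×0.96423 = 0.312223 + 0.617569 = 0.929792.
Q̄ = (S₀/π) × [bracket] = (1361/π) × 0.929792 = 402.8 W/m².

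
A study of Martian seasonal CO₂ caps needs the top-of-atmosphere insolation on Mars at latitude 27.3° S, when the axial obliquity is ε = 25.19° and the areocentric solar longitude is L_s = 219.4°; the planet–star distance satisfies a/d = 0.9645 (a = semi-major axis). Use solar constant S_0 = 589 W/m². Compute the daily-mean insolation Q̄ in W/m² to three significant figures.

sin δ = sin 25.19° × sin 219.4° = -0.27015, so δ = -15.673°.
cos h₀ = −tan(-27.3°) tan(-15.673°) = -0.1448, h₀ = 1.7161 rad.
Bracket: h₀ sin ϕ sin δ + cos ϕ cos δ sin h₀ = 1.7161×-0.45865×-0.27015 + 0.88862×0.96282×0.98946 = 0.212632 + 0.846563 = 1.059195.
Inverse-square distance factor (a/d)² = 0.9645² = 0.930260.
Q̄ = (S_0/π) × 0.930260 × [bracket] = (589/π) × 0.930260 × 1.059195 = 184.7 W/m².

Q̄ ≈ 185 W/m²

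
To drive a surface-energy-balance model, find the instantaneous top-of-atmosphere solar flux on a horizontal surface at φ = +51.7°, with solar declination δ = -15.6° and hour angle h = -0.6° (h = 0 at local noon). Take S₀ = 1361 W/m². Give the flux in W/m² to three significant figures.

cos θ_z = sin φ sin δ + cos φ cos δ cos h = -0.211042 + 0.596915 = 0.385873.
Flux = S₀ · cos θ_z = 1361 × 0.385873 = 525.2 W/m².

525 W/m²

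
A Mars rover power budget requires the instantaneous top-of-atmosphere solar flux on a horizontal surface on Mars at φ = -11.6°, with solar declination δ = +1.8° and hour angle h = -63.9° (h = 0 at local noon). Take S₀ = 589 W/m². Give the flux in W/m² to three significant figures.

cos θ_z = sin φ sin δ + cos φ cos δ cos h = -0.006316 + 0.430741 = 0.424425.
Flux = S₀ · cos θ_z = 589 × 0.424425 = 250.0 W/m².

250 W/m²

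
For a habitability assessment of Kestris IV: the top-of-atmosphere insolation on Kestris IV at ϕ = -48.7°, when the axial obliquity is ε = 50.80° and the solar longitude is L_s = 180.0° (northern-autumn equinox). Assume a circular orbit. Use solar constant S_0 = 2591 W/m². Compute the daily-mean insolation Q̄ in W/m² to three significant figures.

Solar declination: sin δ = sin ε · sin L_s = sin 50.80° × sin 180.0° = 0.00000, so δ = +0.000°.
cos h₀ = −tan(-48.7°) tan(+0.000°) = 0.0000, h₀ = 1.5708 rad.
Bracket: h₀ sin ϕ sin δ + cos ϕ cos δ sin h₀ = 1.5708×-0.75126×0.00000 + 0.66000×1.00000×1.00000 = -0.000000 + 0.660000 = 0.660000.
Q̄ = (S_0/π) × [bracket] = (2591/π) × 0.660000 = 544.3 W/m².

Q̄ ≈ 544 W/m²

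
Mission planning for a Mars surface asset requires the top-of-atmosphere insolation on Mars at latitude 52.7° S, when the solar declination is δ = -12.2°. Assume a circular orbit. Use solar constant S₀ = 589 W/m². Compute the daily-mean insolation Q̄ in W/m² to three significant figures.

cos H₀ = −tan(-52.7°) tan(-12.200°) = -0.2838, H₀ = 1.8586 rad.
Bracket: H₀ sin φ sin δ + cos φ cos δ sin H₀ = 1.8586×-0.79547×-0.21132 + 0.60599×0.97742×0.95888 = 0.312428 + 0.567951 = 0.880379.
Q̄ = (S₀/π) × [bracket] = (589/π) × 0.880379 = 165.1 W/m².

Q̄ ≈ 165 W/m²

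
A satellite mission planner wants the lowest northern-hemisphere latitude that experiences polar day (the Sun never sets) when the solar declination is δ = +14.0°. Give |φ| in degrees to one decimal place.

|φ| = 76.0°

Polar day requires cos H₀ = −tan φ tan δ ≤ −1, i.e. tan φ tan δ ≥ 1.
The boundary is |tan φ| · |tan δ| = 1, so |φ| = 90° − |δ| = 90° − 14.0° = 76.0° in the northern hemisphere.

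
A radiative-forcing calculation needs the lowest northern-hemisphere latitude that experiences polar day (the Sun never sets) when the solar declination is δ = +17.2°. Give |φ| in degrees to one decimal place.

|φ| = 72.8°

Polar day requires cos H₀ = −tan φ tan δ ≤ −1, i.e. tan φ tan δ ≥ 1.
The boundary is |tan φ| · |tan δ| = 1, so |φ| = 90° − |δ| = 90° − 17.2° = 72.8° in the northern hemisphere.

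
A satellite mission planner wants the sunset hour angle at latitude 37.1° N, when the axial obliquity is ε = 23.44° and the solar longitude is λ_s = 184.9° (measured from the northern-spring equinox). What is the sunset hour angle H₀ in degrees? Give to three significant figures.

Solar declination: sin δ = sin ε · sin λ_s = sin 23.44° × sin 184.9° = -0.03398, so δ = -1.947°.
cos H₀ = −tan φ · tan δ = −tan(+37.1°) × tan(-1.947°) = 0.0257, so H₀ = 1.5451 rad = 88.53°.

H₀ = 88.5°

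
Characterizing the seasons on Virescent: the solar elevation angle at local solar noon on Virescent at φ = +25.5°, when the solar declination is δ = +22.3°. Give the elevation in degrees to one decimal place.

86.8°

At local noon the hour angle is zero, so the zenith angle equals |φ − δ| = |+25.5° − (+22.300°)| = 3.200°.
Elevation = 90° − 3.200° = 86.8°.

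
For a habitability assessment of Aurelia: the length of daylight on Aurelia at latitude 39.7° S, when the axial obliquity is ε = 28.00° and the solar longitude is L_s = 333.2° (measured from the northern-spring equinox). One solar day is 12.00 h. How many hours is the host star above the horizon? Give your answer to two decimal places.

6.69 h

Solar declination: sin δ = sin ε · sin L_s = sin 28.00° × sin 333.2° = -0.21167, so δ = -12.220°.
cos h₀ = −tan ϕ · tan δ = −tan(-39.7°) × tan(-12.220°) = -0.1798, so h₀ = 1.7516 rad = 100.36°.
Daylight = 2h₀/(2π) × 12.00 h = (1.7516/π) × 12.00 = 6.69 h.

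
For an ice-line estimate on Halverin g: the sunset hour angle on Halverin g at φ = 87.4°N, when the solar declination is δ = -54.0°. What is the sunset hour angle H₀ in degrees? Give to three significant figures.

cos H₀ = −tan φ · tan δ = 30.3103 ≥ 1, so the host star never rises (polar night) and H₀ = 0.

H₀ = 0.00°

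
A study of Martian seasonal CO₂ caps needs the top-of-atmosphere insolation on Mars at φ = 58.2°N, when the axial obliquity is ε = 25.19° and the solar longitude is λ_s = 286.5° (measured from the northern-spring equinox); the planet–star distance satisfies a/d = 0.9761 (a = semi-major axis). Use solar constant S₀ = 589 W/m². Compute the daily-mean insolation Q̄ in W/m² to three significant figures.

Q̄ ≈ 12.1 W/m²

Solar declination: sin δ = sin ε · sin λ_s = sin 25.19° × sin 286.5° = -0.40809, so δ = -24.085°.
cos H₀ = −tan(+58.2°) tan(-24.085°) = 0.7210, H₀ = 0.7656 rad.
Bracket: H₀ sin φ sin δ + cos φ cos δ sin H₀ = 0.7656×0.84989×-0.40809 + 0.52696×0.91294×0.69298 = -0.265534 + 0.333381 = 0.067847.
Inverse-square distance factor (a/d)² = 0.9761² = 0.952771.
Q̄ = (S₀/π) × 0.952771 × [bracket] = (589/π) × 0.952771 × 0.067847 = 12.12 W/m².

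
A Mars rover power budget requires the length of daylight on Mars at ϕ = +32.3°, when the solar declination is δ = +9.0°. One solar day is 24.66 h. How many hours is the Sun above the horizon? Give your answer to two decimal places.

cos h₀ = −tan ϕ · tan δ = −tan(+32.3°) × tan(+9.000°) = -0.1001, so h₀ = 1.6711 rad = 95.75°.
Daylight = 2h₀/(2π) × 24.66 h = (1.6711/π) × 24.66 = 13.12 h.

13.12 h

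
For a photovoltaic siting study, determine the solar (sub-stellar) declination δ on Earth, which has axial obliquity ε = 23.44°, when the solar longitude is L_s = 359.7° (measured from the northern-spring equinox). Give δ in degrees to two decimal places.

sin δ = sin ε · sin L_s = sin 23.44° × sin 359.7° = -0.002083.
δ = arcsin(-0.002083) = -0.12°.

δ = -0.12°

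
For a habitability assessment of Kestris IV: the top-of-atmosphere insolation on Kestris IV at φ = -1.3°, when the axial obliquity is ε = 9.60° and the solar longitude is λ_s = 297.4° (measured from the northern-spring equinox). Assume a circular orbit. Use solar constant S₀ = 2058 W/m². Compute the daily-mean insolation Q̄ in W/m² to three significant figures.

Q̄ ≈ 651 W/m²

Solar declination: sin δ = sin ε · sin λ_s = sin 9.60° × sin 297.4° = -0.14806, so δ = -8.515°.
cos H₀ = −tan(-1.3°) tan(-8.515°) = -0.0034, H₀ = 1.5742 rad.
Bracket: H₀ sin φ sin δ + cos φ cos δ sin H₀ = 1.5742×-0.02269×-0.14806 + 0.99974×0.98898×0.99999 = 0.005288 + 0.988713 = 0.994001.
Q̄ = (S₀/π) × [bracket] = (2058/π) × 0.994001 = 651.2 W/m².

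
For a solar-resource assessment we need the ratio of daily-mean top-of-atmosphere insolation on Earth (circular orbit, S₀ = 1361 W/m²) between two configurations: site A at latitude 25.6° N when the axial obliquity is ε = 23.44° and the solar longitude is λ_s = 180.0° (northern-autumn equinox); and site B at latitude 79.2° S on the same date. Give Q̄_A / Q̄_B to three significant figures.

— Configuration A (φ=+25.6°):
Solar declination: sin δ = sin ε · sin λ_s = sin 23.44° × sin 180.0° = 0.00000, so δ = +0.000°.
cos H₀ = −tan(+25.6°) tan(+0.000°) = -0.0000, H₀ = 1.5708 rad.
Bracket: H₀ sin φ sin δ + cos φ cos δ sin H₀ = 1.5708×0.43209×0.00000 + 0.90183×1.00000×1.00000 = 0.000000 + 0.901830 = 0.901830.
Q̄ = (S₀/π) × [bracket] = (1361/π) × 0.901830 = 390.69 W/m².
— Configuration B (φ=-79.2°):
cos H₀ = −tan(-79.2°) tan(+0.000°) = 0.0000, H₀ = 1.5708 rad.
Bracket: H₀ sin φ sin δ + cos φ cos δ sin H₀ = 1.5708×-0.98229×0.00000 + 0.18738×1.00000×1.00000 = -0.000000 + 0.187380 = 0.187380.
Q̄ = (S₀/π) × [bracket] = (1361/π) × 0.187380 = 81.177 W/m².
Ratio Q̄_A / Q̄_B = 390.69 / 81.177 = 4.813.

Q̄_A / Q̄_B ≈ 4.81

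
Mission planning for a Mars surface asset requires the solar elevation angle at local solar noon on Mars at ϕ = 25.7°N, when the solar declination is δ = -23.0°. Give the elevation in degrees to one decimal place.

At local noon the hour angle is zero, so the zenith angle equals |ϕ − δ| = |+25.7° − (-23.000°)| = 48.700°.
Elevation = 90° − 48.700° = 41.3°.

41.3°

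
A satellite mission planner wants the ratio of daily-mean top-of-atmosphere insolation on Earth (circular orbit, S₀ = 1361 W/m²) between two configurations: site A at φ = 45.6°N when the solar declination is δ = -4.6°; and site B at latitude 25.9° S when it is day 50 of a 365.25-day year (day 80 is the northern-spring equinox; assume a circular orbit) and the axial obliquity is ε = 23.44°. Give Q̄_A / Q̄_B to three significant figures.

Q̄_A / Q̄_B ≈ 0.597

— Configuration A (φ=+45.6°):
cos H₀ = −tan(+45.6°) tan(-4.600°) = 0.0822, H₀ = 1.4885 rad.
Bracket: H₀ sin φ sin δ + cos φ cos δ sin H₀ = 1.4885×0.71447×-0.08020 + 0.69966×0.99678×0.99662 = -0.085292 + 0.695050 = 0.609758.
Q̄ = (S₀/π) × [bracket] = (1361/π) × 0.609758 = 264.16 W/m².
— Configuration B (φ=-25.9°):
Solar longitude: λ_s = 360° × (50 − 80)/365.25 = -29.569°, i.e. -29.569° + 360° = 330.431°.
sin δ = sin 23.44° × sin 330.431° = -0.19630, so δ = -11.320°.
cos H₀ = −tan(-25.9°) tan(-11.320°) = -0.0972, H₀ = 1.6682 rad.
Bracket: H₀ sin φ sin δ + cos φ cos δ sin H₀ = 1.6682×-0.43680×-0.19630 + 0.89956×0.98054×0.99526 = 0.143038 + 0.877874 = 1.020912.
Q̄ = (S₀/π) × [bracket] = (1361/π) × 1.020912 = 442.28 W/m².
Ratio Q̄_A / Q̄_B = 264.16 / 442.28 = 0.5973.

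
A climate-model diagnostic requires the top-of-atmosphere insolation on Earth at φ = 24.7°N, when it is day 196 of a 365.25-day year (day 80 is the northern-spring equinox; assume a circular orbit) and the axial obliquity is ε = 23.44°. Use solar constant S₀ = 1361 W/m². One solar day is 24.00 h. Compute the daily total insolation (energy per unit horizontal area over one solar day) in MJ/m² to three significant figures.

Solar longitude: λ_s = 360° × (196 − 80)/365.25 = 114.333°.
sin δ = sin 23.44° × sin 114.333° = 0.36245, so δ = +21.251°.
cos H₀ = −tan(+24.7°) tan(+21.251°) = -0.1789, H₀ = 1.7506 rad.
Bracket: H₀ sin φ sin δ + cos φ cos δ sin H₀ = 1.7506×0.41787×0.36245 + 0.90851×0.93200×0.98387 = 0.265141 + 0.833074 = 1.098215.
Q̄ = (S₀/π) × [bracket] = (1361/π) × 1.098215 = 475.77 W/m².
Daily total = Q̄ × 24.00 h × 3600 s/h = 475.77 × 24.00 × 3600 / 10⁶ = 41.11 MJ/m².

41.1 MJ/m²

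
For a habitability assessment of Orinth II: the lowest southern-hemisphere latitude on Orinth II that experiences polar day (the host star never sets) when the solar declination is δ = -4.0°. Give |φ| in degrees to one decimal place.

Polar day requires cos H₀ = −tan φ tan δ ≤ −1, i.e. tan φ tan δ ≥ 1.
The boundary is |tan φ| · |tan δ| = 1, so |φ| = 90° − |δ| = 90° − 4.0° = 86.0° in the southern hemisphere.

|φ| = 86.0°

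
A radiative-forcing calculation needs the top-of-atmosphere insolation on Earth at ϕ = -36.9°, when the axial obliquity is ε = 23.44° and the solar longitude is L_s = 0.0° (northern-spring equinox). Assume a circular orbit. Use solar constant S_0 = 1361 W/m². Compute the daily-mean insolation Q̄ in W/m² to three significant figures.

Q̄ ≈ 346 W/m²

Solar declination: sin δ = sin ε · sin L_s = sin 23.44° × sin 0.0° = 0.00000, so δ = +0.000°.
cos h₀ = −tan(-36.9°) tan(+0.000°) = 0.0000, h₀ = 1.5708 rad.
Bracket: h₀ sin ϕ sin δ + cos ϕ cos δ sin h₀ = 1.5708×-0.60042×0.00000 + 0.79968×1.00000×1.00000 = -0.000000 + 0.799680 = 0.799680.
Q̄ = (S_0/π) × [bracket] = (1361/π) × 0.799680 = 346.4 W/m².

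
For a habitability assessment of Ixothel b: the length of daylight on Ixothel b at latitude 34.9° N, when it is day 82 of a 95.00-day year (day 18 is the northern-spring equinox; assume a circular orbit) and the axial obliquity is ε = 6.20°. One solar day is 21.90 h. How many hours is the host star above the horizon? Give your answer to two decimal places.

Solar longitude: L_s = 360° × (82 − 18)/95.00 = 242.526°.
sin δ = sin 6.20° × sin 242.526° = -0.09582, so δ = -5.498°.
cos h₀ = −tan ϕ · tan δ = −tan(+34.9°) × tan(-5.498°) = 0.0672, so h₀ = 1.5036 rad = 86.15°.
Daylight = 2h₀/(2π) × 21.90 h = (1.5036/π) × 21.90 = 10.48 h.

10.48 h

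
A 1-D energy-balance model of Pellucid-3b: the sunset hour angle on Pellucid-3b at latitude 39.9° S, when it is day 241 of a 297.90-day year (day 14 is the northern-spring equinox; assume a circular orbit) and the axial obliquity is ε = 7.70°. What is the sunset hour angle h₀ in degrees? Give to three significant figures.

Solar longitude: L_s = 360° × (241 − 14)/297.90 = 274.320°.
sin δ = sin 7.70° × sin 274.320° = -0.13361, so δ = -7.678°.
cos h₀ = −tan ϕ · tan δ = −tan(-39.9°) × tan(-7.678°) = -0.1127, so h₀ = 1.6838 rad = 96.47°.

h₀ = 96.5°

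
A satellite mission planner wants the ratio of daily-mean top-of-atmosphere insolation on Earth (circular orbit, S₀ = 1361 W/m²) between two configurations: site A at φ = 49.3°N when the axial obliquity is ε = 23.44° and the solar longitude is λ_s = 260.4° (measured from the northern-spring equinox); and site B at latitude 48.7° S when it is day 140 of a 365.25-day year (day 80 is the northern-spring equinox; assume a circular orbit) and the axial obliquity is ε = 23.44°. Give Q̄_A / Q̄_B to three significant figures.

Q̄_A / Q̄_B ≈ 0.767

— Configuration A (φ=+49.3°):
Solar declination: sin δ = sin ε · sin λ_s = sin 23.44° × sin 260.4° = -0.39222, so δ = -23.093°.
cos H₀ = −tan(+49.3°) tan(-23.093°) = 0.4957, H₀ = 1.0521 rad.
Bracket: H₀ sin φ sin δ + cos φ cos δ sin H₀ = 1.0521×0.75813×-0.39222 + 0.65210×0.91987×0.86848 = -0.312846 + 0.520955 = 0.208109.
Q̄ = (S₀/π) × [bracket] = (1361/π) × 0.208109 = 90.157 W/m².
— Configuration B (φ=-48.7°):
Solar longitude: λ_s = 360° × (140 − 80)/365.25 = 59.138°.
sin δ = sin 23.44° × sin 59.138° = 0.34146, so δ = +19.966°.
cos H₀ = −tan(-48.7°) tan(+19.966°) = 0.4135, H₀ = 1.1445 rad.
Bracket: H₀ sin φ sin δ + cos φ cos δ sin H₀ = 1.1445×-0.75126×0.34146 + 0.66000×0.93990×0.91049 = -0.293593 + 0.564808 = 0.271215.
Q̄ = (S₀/π) × [bracket] = (1361/π) × 0.271215 = 117.50 W/m².
Ratio Q̄_A / Q̄_B = 90.157 / 117.50 = 0.7673.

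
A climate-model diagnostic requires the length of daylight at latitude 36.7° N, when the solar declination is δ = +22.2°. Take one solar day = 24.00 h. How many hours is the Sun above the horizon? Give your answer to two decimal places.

cos H₀ = −tan φ · tan δ = −tan(+36.7°) × tan(+22.200°) = -0.3042, so H₀ = 1.8799 rad = 107.71°.
Daylight = 2H₀/(2π) × 24.00 h = (1.8799/π) × 24.00 = 14.36 h.

14.36 h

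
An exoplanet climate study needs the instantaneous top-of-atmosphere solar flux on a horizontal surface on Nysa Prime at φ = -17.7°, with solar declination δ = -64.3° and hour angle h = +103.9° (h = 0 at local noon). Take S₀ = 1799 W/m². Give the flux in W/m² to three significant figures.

cos θ_z = sin φ sin δ + cos φ cos δ cos h = 0.273957 + -0.099245 = 0.174712.
Flux = S₀ · cos θ_z = 1799 × 0.174712 = 314.3 W/m².

314 W/m²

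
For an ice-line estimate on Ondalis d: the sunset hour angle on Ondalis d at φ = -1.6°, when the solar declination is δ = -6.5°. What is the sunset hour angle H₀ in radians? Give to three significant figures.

cos H₀ = −tan φ · tan δ = −tan(-1.6°) × tan(-6.500°) = -0.0032, so H₀ = 1.5740 rad = 90.18°.

H₀ = 1.57 rad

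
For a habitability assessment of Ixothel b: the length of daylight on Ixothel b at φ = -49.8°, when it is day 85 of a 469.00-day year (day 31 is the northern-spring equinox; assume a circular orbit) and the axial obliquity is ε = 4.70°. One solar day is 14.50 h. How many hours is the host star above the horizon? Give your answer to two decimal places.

Solar longitude: λ_s = 360° × (85 − 31)/469.00 = 41.450°.
sin δ = sin 4.70° × sin 41.450° = 0.05424, so δ = +3.109°.
cos H₀ = −tan φ · tan δ = −tan(-49.8°) × tan(+3.109°) = 0.0643, so H₀ = 1.5065 rad = 86.31°.
Daylight = 2H₀/(2π) × 14.50 h = (1.5065/π) × 14.50 = 6.95 h.

6.95 h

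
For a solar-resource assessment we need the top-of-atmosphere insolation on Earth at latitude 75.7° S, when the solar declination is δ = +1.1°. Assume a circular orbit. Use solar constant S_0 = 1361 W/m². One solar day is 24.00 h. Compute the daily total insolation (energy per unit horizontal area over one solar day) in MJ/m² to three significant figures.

8.18 MJ/m²

cos h₀ = −tan(-75.7°) tan(+1.100°) = 0.0753, h₀ = 1.4954 rad.
Bracket: h₀ sin ϕ sin δ + cos ϕ cos δ sin h₀ = 1.4954×-0.96902×0.01920 + 0.24700×0.99982×0.99716 = -0.027822 + 0.246254 = 0.218432.
Q̄ = (S_0/π) × [bracket] = (1361/π) × 0.218432 = 94.629 W/m².
Daily total = Q̄ × 24.00 h × 3600 s/h = 94.629 × 24.00 × 3600 / 10⁶ = 8.176 MJ/m².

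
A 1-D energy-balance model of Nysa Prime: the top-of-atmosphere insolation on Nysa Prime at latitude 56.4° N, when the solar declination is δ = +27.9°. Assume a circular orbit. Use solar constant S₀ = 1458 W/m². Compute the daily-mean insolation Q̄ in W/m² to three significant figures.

Q̄ ≈ 588 W/m²

cos H₀ = −tan(+56.4°) tan(+27.900°) = -0.7969, H₀ = 2.4930 rad.
Bracket: H₀ sin φ sin δ + cos φ cos δ sin H₀ = 2.4930×0.83292×0.46793 + 0.55339×0.88377×0.60408 = 0.971642 + 0.295437 = 1.267079.
Q̄ = (S₀/π) × [bracket] = (1458/π) × 1.267079 = 588.0 W/m².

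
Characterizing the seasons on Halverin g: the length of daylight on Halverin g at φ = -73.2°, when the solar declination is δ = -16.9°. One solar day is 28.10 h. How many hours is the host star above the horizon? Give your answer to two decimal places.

Sunrise equation: cos H₀ = −tan φ · tan δ = -1.0063 ≤ −1, so the host star never sets (polar day) and H₀ = π.
Daylight = 2H₀/(2π) × 28.10 h = (3.1416/π) × 28.10 = 28.10 h.

28.10 h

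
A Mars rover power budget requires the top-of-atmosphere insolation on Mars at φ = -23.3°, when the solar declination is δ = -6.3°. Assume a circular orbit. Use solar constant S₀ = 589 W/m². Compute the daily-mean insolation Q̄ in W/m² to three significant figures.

cos H₀ = −tan(-23.3°) tan(-6.300°) = -0.0475, H₀ = 1.6184 rad.
Bracket: H₀ sin φ sin δ + cos φ cos δ sin H₀ = 1.6184×-0.39555×-0.10973 + 0.91845×0.99396×0.99887 = 0.070245 + 0.911871 = 0.982116.
Q̄ = (S₀/π) × [bracket] = (589/π) × 0.982116 = 184.1 W/m².

Q̄ ≈ 184 W/m²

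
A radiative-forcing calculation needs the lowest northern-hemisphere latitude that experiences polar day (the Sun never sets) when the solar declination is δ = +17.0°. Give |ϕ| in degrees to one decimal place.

|ϕ| = 73.0°

Polar day requires cos h₀ = −tan ϕ tan δ ≤ −1, i.e. tan ϕ tan δ ≥ 1.
The boundary is |tan ϕ| · |tan δ| = 1, so |ϕ| = 90° − |δ| = 90° − 17.0° = 73.0° in the northern hemisphere.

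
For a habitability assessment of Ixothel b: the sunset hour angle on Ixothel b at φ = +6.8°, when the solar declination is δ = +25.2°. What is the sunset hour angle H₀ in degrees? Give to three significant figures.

H₀ = 93.2°

cos H₀ = −tan φ · tan δ = −tan(+6.8°) × tan(+25.200°) = -0.0561, so H₀ = 1.6269 rad = 93.22°.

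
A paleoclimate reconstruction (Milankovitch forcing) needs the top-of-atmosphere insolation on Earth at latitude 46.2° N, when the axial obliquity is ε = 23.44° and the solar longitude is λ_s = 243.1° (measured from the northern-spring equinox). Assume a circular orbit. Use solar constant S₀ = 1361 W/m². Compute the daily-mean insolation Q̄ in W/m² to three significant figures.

Solar declination: sin δ = sin ε · sin λ_s = sin 23.44° × sin 243.1° = -0.35475, so δ = -20.778°.
cos H₀ = −tan(+46.2°) tan(-20.778°) = 0.3957, H₀ = 1.1640 rad.
Bracket: H₀ sin φ sin δ + cos φ cos δ sin H₀ = 1.1640×0.72176×-0.35475 + 0.69214×0.93496×0.91840 = -0.298036 + 0.594318 = 0.296282.
Q̄ = (S₀/π) × [bracket] = (1361/π) × 0.296282 = 128.4 W/m².

Q̄ ≈ 128 W/m²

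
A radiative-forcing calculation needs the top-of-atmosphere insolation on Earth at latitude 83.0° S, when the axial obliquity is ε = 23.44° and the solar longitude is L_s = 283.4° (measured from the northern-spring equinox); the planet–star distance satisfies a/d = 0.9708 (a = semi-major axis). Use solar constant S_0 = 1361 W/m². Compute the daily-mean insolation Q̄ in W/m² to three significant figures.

Solar declination: sin δ = sin ε · sin L_s = sin 23.44° × sin 283.4° = -0.38696, so δ = -22.765°.
cos h₀ = −tan(-83.0°) tan(-22.765°) = -3.4178 ≤ −1 ⇒ polar day, h₀ = π.
Bracket: h₀ sin ϕ sin δ + cos ϕ cos δ sin h₀ = 3.1416×-0.99255×-0.38696 + 0.12187×0.92210×0.00000 = 1.206617 + 0.000000 = 1.206617.
Inverse-square distance factor (a/d)² = 0.9708² = 0.942453.
Q̄ = (S_0/π) × 0.942453 × [bracket] = (1361/π) × 0.942453 × 1.206617 = 492.6 W/m².

Q̄ ≈ 493 W/m²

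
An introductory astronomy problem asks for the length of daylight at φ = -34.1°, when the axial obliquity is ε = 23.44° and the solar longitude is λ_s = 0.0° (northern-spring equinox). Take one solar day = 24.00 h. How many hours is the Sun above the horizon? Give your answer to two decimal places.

12.00 h

Solar declination: sin δ = sin ε · sin λ_s = sin 23.44° × sin 0.0° = 0.00000, so δ = +0.000°.
cos H₀ = −tan φ · tan δ = −tan(-34.1°) × tan(+0.000°) = 0.0000, so H₀ = 1.5708 rad = 90.00°.
Daylight = 2H₀/(2π) × 24.00 h = (1.5708/π) × 24.00 = 12.00 h.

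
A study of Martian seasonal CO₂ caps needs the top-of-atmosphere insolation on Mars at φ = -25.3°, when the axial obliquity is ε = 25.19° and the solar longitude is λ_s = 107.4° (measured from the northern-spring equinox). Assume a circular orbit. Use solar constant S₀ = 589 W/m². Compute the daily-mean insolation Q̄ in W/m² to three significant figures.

Q̄ ≈ 107 W/m²

Solar declination: sin δ = sin ε · sin λ_s = sin 25.19° × sin 107.4° = 0.40615, so δ = +23.963°.
cos H₀ = −tan(-25.3°) tan(+23.963°) = 0.2101, H₀ = 1.3591 rad.
Bracket: H₀ sin φ sin δ + cos φ cos δ sin H₀ = 1.3591×-0.42736×0.40615 + 0.90408×0.91381×0.97768 = -0.235902 + 0.807718 = 0.571816.
Q̄ = (S₀/π) × [bracket] = (589/π) × 0.571816 = 107.2 W/m².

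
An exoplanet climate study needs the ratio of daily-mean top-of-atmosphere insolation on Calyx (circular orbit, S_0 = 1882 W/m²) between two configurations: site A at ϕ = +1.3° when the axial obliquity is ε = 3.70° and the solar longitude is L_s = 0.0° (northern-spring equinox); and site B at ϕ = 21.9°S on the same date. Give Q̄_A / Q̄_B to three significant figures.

— Configuration A (ϕ=+1.3°):
Solar declination: sin δ = sin ε · sin L_s = sin 3.70° × sin 0.0° = 0.00000, so δ = +0.000°.
cos h₀ = −tan(+1.3°) tan(+0.000°) = -0.0000, h₀ = 1.5708 rad.
Bracket: h₀ sin ϕ sin δ + cos ϕ cos δ sin h₀ = 1.5708×0.02269×0.00000 + 0.99974×1.00000×1.00000 = 0.000000 + 0.999740 = 0.999740.
Q̄ = (S_0/π) × [bracket] = (1882/π) × 0.999740 = 598.90 W/m².
— Configuration B (ϕ=-21.9°):
cos h₀ = −tan(-21.9°) tan(+0.000°) = 0.0000, h₀ = 1.5708 rad.
Bracket: h₀ sin ϕ sin δ + cos ϕ cos δ sin h₀ = 1.5708×-0.37299×0.00000 + 0.92784×1.00000×1.00000 = -0.000000 + 0.927840 = 0.927840.
Q̄ = (S_0/π) × [bracket] = (1882/π) × 0.927840 = 555.83 W/m².
Ratio Q̄_A / Q̄_B = 598.90 / 555.83 = 1.077.

Q̄_A / Q̄_B ≈ 1.08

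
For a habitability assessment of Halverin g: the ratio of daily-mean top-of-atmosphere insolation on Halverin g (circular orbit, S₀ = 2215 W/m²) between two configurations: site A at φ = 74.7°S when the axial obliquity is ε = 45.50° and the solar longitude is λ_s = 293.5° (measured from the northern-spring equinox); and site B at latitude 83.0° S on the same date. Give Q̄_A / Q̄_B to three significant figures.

Q̄_A / Q̄_B ≈ 0.972

— Configuration A (φ=-74.7°):
Solar declination: sin δ = sin ε · sin λ_s = sin 45.50° × sin 293.5° = -0.65409, so δ = -40.851°.
cos H₀ = −tan(-74.7°) tan(-40.851°) = -3.1609 ≤ −1 ⇒ polar day, H₀ = π.
Bracket: H₀ sin φ sin δ + cos φ cos δ sin H₀ = 3.1416×-0.96456×-0.65409 + 0.26387×0.75641×0.00000 = 1.982064 + 0.000000 = 1.982064.
Q̄ = (S₀/π) × [bracket] = (2215/π) × 1.982064 = 1397.5 W/m².
— Configuration B (φ=-83.0°):
cos H₀ = −tan(-83.0°) tan(-40.851°) = -7.0427 ≤ −1 ⇒ polar day, H₀ = π.
Bracket: H₀ sin φ sin δ + cos φ cos δ sin H₀ = 3.1416×-0.99255×-0.65409 + 0.12187×0.75641×0.00000 = 2.039580 + 0.000000 = 2.039580.
Q̄ = (S₀/π) × [bracket] = (2215/π) × 2.039580 = 1438.0 W/m².
Ratio Q̄_A / Q̄_B = 1397.5 / 1438.0 = 0.9718.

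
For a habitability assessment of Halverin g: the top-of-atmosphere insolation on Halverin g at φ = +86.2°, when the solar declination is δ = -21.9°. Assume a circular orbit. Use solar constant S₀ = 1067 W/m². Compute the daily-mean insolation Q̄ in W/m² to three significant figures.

cos H₀ = −tan(+86.2°) tan(-21.900°) = 6.0524 ≥ 1 ⇒ polar night, H₀ = 0 and Q̄ = 0.

Q̄ ≈ 0.00 W/m²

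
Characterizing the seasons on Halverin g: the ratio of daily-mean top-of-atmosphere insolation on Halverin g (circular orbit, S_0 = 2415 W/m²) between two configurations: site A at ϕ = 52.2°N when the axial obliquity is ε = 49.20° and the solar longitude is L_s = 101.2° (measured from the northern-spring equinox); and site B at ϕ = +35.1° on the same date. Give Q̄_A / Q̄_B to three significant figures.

Q̄_A / Q̄_B ≈ 1.32

— Configuration A (ϕ=+52.2°):
Solar declination: sin δ = sin ε · sin L_s = sin 49.20° × sin 101.2° = 0.74258, so δ = +47.952°.
cos h₀ = −tan(+52.2°) tan(+47.952°) = -1.4294 ≤ −1 ⇒ polar day, h₀ = π.
Bracket: h₀ sin ϕ sin δ + cos ϕ cos δ sin h₀ = 3.1416×0.79016×0.74258 + 0.61291×0.66976×0.00000 = 1.843356 + 0.000000 = 1.843356.
Q̄ = (S_0/π) × [bracket] = (2415/π) × 1.843356 = 1417.0 W/m².
— Configuration B (ϕ=+35.1°):
cos h₀ = −tan(+35.1°) tan(+47.952°) = -0.7792, h₀ = 2.4642 rad.
Bracket: h₀ sin ϕ sin δ + cos ϕ cos δ sin h₀ = 2.4642×0.57501×0.74258 + 0.81815×0.66976×0.62675 = 1.052191 + 0.343437 = 1.395628.
Q̄ = (S_0/π) × [bracket] = (2415/π) × 1.395628 = 1072.8 W/m².
Ratio Q̄_A / Q̄_B = 1417.0 / 1072.8 = 1.321.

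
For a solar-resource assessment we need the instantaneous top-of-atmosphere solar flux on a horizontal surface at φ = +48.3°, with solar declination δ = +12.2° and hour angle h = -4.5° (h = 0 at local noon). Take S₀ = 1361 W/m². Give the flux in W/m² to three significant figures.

1.10e+03 W/m²

cos θ_z = sin φ sin δ + cos φ cos δ cos h = 0.157783 + 0.648202 = 0.805985.
Flux = S₀ · cos θ_z = 1361 × 0.805985 = 1097 W/m².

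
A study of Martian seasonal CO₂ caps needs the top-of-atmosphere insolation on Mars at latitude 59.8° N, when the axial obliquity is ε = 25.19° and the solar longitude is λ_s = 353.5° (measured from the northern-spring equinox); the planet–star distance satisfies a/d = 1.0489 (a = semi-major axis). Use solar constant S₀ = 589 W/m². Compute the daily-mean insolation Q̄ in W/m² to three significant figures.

Solar declination: sin δ = sin ε · sin λ_s = sin 25.19° × sin 353.5° = -0.04818, so δ = -2.762°.
cos H₀ = −tan(+59.8°) tan(-2.762°) = 0.0829, H₀ = 1.4878 rad.
Bracket: H₀ sin φ sin δ + cos φ cos δ sin H₀ = 1.4878×0.86427×-0.04818 + 0.50302×0.99884×0.99656 = -0.061953 + 0.500708 = 0.438755.
Inverse-square distance factor (a/d)² = 1.0489² = 1.100191.
Q̄ = (S₀/π) × 1.100191 × [bracket] = (589/π) × 1.100191 × 0.438755 = 90.50 W/m².

Q̄ ≈ 90.5 W/m²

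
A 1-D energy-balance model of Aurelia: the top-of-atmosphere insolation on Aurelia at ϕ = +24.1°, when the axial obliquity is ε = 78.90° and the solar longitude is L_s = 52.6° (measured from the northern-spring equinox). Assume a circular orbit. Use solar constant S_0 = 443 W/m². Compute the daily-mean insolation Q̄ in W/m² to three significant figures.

Q̄ ≈ 164 W/m²

Solar declination: sin δ = sin ε · sin L_s = sin 78.90° × sin 52.6° = 0.77955, so δ = +51.220°.
cos h₀ = −tan(+24.1°) tan(+51.220°) = -0.5567, h₀ = 2.1613 rad.
Bracket: h₀ sin ϕ sin δ + cos ϕ cos δ sin h₀ = 2.1613×0.40833×0.77955 + 0.91283×0.62634×0.83068 = 0.687971 + 0.474935 = 1.162906.
Q̄ = (S_0/π) × [bracket] = (443/π) × 1.162906 = 164.0 W/m².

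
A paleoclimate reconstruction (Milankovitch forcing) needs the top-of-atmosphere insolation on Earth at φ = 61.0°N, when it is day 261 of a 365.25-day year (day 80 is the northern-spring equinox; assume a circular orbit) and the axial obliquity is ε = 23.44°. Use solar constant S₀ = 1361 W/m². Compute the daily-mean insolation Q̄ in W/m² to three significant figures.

Solar longitude: λ_s = 360° × (261 − 80)/365.25 = 178.398°.
sin δ = sin 23.44° × sin 178.398° = 0.01112, so δ = +0.637°.
cos H₀ = −tan(+61.0°) tan(+0.637°) = -0.0201, H₀ = 1.5909 rad.
Bracket: H₀ sin φ sin δ + cos φ cos δ sin H₀ = 1.5909×0.87462×0.01112 + 0.48481×0.99994×0.99980 = 0.015473 + 0.484684 = 0.500157.
Q̄ = (S₀/π) × [bracket] = (1361/π) × 0.500157 = 216.7 W/m².

Q̄ ≈ 217 W/m²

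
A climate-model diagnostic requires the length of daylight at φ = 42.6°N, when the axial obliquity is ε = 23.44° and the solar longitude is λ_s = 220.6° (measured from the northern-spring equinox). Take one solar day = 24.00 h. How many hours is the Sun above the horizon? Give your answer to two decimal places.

Solar declination: sin δ = sin ε · sin λ_s = sin 23.44° × sin 220.6° = -0.25887, so δ = -15.003°.
cos H₀ = −tan φ · tan δ = −tan(+42.6°) × tan(-15.003°) = 0.2464, so H₀ = 1.3218 rad = 75.73°.
Daylight = 2H₀/(2π) × 24.00 h = (1.3218/π) × 24.00 = 10.10 h.

10.10 h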